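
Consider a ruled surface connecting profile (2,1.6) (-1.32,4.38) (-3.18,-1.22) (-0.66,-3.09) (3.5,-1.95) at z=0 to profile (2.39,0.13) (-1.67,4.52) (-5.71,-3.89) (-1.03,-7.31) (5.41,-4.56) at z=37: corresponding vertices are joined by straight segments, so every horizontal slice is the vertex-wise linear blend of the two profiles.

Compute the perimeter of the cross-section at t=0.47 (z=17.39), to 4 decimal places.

Cross-section at t=0.47: each vertex is (1-t)·p0[i] + t·p1[i].
  v1: (1-0.47)·(2,1.6) + 0.47·(2.39,0.13) = (2.1833,0.9091)
  v2: (1-0.47)·(-1.32,4.38) + 0.47·(-1.67,4.52) = (-1.4845,4.4458)
  v3: (1-0.47)·(-3.18,-1.22) + 0.47·(-5.71,-3.89) = (-4.3691,-2.4749)
  v4: (1-0.47)·(-0.66,-3.09) + 0.47·(-1.03,-7.31) = (-0.8339,-5.0734)
  v5: (1-0.47)·(3.5,-1.95) + 0.47·(5.41,-4.56) = (4.3977,-3.1767)
Perimeter = Σ |v_{i+1} − v_i|:
  edge 1→2: √(-3.6678² + 3.5367²) = 5.0952 (running 5.0952)
  edge 2→3: √(-2.8846² + -6.9207²) = 7.4978 (running 12.5930)
  edge 3→4: √(3.5352² + -2.5985²) = 4.3875 (running 16.9805)
  edge 4→5: √(5.2316² + 1.8967²) = 5.5648 (running 22.5453)
  edge 5→1: √(-2.2144² + 4.0858²) = 4.6473 (running 27.1926)
Perimeter = 27.1926

Perimeter at t=0.47: 27.1926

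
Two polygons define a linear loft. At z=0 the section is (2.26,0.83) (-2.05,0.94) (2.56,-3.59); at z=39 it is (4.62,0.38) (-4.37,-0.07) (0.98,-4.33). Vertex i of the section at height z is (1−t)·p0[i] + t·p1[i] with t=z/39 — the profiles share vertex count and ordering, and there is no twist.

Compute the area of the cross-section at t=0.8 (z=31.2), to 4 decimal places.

Area at t=0.8: 18.2516

Cross-section at t=0.8: each vertex is (1-t)·p0[i] + t·p1[i].
  v1: (1-0.8)·(2.26,0.83) + 0.8·(4.62,0.38) = (4.1480,0.4700)
  v2: (1-0.8)·(-2.05,0.94) + 0.8·(-4.37,-0.07) = (-3.9060,0.1320)
  v3: (1-0.8)·(2.56,-3.59) + 0.8·(0.98,-4.33) = (1.2960,-4.1820)
Shoelace sum Σ(x_i·y_{i+1} − x_{i+1}·y_i):
  i=1: 4.1480·0.1320 − -3.9060·0.4700 = +2.3834 (running +2.3834)
  i=2: -3.9060·-4.1820 − 1.2960·0.1320 = +16.1638 (running +18.5472)
  i=3: 1.2960·0.4700 − 4.1480·-4.1820 = +17.9561 (running +36.5032)
Area = |Σ|/2 = |36.5032|/2 = 18.2516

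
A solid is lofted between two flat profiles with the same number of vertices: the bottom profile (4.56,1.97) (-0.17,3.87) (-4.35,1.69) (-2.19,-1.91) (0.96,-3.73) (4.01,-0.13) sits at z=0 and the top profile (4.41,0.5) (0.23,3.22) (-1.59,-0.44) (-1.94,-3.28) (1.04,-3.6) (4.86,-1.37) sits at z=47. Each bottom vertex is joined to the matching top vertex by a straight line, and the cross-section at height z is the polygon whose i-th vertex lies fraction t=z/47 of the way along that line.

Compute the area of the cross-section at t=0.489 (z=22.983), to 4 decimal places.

Area at t=0.489: 35.0758

Cross-section at t=0.489: each vertex is (1-t)·p0[i] + t·p1[i].
  v1: (1-0.489)·(4.56,1.97) + 0.489·(4.41,0.5) = (4.4867,1.2512)
  v2: (1-0.489)·(-0.17,3.87) + 0.489·(0.23,3.22) = (0.0256,3.5522)
  v3: (1-0.489)·(-4.35,1.69) + 0.489·(-1.59,-0.44) = (-3.0004,0.6484)
  v4: (1-0.489)·(-2.19,-1.91) + 0.489·(-1.94,-3.28) = (-2.0677,-2.5799)
  v5: (1-0.489)·(0.96,-3.73) + 0.489·(1.04,-3.6) = (0.9991,-3.6664)
  v6: (1-0.489)·(4.01,-0.13) + 0.489·(4.86,-1.37) = (4.4257,-0.7364)
Shoelace sum Σ(x_i·y_{i+1} − x_{i+1}·y_i):
  i=1: 4.4867·3.5522 − 0.0256·1.2512 = +15.9052 (running +15.9052)
  i=2: 0.0256·0.6484 − -3.0004·3.5522 = +10.6743 (running +26.5796)
  i=3: -3.0004·-2.5799 − -2.0677·0.6484 = +9.0815 (running +35.6611)
  i=4: -2.0677·-3.6664 − 0.9991·-2.5799 = +10.1589 (running +45.8200)
  i=5: 0.9991·-0.7364 − 4.4257·-3.6664 = +15.4906 (running +61.3106)
  i=6: 4.4257·1.2512 − 4.4867·-0.7364 = +8.8410 (running +70.1516)
Area = |Σ|/2 = |70.1516|/2 = 35.0758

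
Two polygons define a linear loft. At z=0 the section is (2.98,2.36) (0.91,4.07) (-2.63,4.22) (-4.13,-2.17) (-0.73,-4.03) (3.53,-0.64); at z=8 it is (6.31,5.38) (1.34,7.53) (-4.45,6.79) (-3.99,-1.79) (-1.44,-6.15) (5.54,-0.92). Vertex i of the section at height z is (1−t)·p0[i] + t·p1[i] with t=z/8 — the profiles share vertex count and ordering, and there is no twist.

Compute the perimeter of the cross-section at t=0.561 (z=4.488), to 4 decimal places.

Perimeter at t=0.561: 33.1448

Cross-section at t=0.561: each vertex is (1-t)·p0[i] + t·p1[i].
  v1: (1-0.561)·(2.98,2.36) + 0.561·(6.31,5.38) = (4.8481,4.0542)
  v2: (1-0.561)·(0.91,4.07) + 0.561·(1.34,7.53) = (1.1512,6.0111)
  v3: (1-0.561)·(-2.63,4.22) + 0.561·(-4.45,6.79) = (-3.6510,5.6618)
  v4: (1-0.561)·(-4.13,-2.17) + 0.561·(-3.99,-1.79) = (-4.0515,-1.9568)
  v5: (1-0.561)·(-0.73,-4.03) + 0.561·(-1.44,-6.15) = (-1.1283,-5.2193)
  v6: (1-0.561)·(3.53,-0.64) + 0.561·(5.54,-0.92) = (4.6576,-0.7971)
Perimeter = Σ |v_{i+1} − v_i|:
  edge 1→2: √(-3.6969² + 1.9568²) = 4.1829 (running 4.1829)
  edge 2→3: √(-4.8022² + -0.3493²) = 4.8149 (running 8.9978)
  edge 3→4: √(-0.4004² + -7.6186²) = 7.6291 (running 16.6269)
  edge 4→5: √(2.9232² + -3.2625²) = 4.3805 (running 21.0074)
  edge 5→6: √(5.7859² + 4.4222²) = 7.2824 (running 28.2898)
  edge 6→1: √(0.1905² + 4.8513²) = 4.8550 (running 33.1448)
Perimeter = 33.1448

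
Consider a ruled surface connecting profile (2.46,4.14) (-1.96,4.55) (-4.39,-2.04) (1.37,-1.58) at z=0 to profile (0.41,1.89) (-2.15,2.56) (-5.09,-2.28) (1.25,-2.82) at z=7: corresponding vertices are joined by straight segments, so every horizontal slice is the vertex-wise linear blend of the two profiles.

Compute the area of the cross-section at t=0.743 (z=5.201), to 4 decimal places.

Cross-section at t=0.743: each vertex is (1-t)·p0[i] + t·p1[i].
  v1: (1-0.743)·(2.46,4.14) + 0.743·(0.41,1.89) = (0.9368,2.4682)
  v2: (1-0.743)·(-1.96,4.55) + 0.743·(-2.15,2.56) = (-2.1012,3.0714)
  v3: (1-0.743)·(-4.39,-2.04) + 0.743·(-5.09,-2.28) = (-4.9101,-2.2183)
  v4: (1-0.743)·(1.37,-1.58) + 0.743·(1.25,-2.82) = (1.2808,-2.5013)
Shoelace sum Σ(x_i·y_{i+1} − x_{i+1}·y_i):
  i=1: 0.9368·3.0714 − -2.1012·2.4682 = +8.0637 (running +8.0637)
  i=2: -2.1012·-2.2183 − -4.9101·3.0714 = +19.7421 (running +27.8058)
  i=3: -4.9101·-2.5013 − 1.2808·-2.2183 = +15.1230 (running +42.9288)
  i=4: 1.2808·2.4682 − 0.9368·-2.5013 = +5.5048 (running +48.4336)
Area = |Σ|/2 = |48.4336|/2 = 24.2168

Area at t=0.743: 24.2168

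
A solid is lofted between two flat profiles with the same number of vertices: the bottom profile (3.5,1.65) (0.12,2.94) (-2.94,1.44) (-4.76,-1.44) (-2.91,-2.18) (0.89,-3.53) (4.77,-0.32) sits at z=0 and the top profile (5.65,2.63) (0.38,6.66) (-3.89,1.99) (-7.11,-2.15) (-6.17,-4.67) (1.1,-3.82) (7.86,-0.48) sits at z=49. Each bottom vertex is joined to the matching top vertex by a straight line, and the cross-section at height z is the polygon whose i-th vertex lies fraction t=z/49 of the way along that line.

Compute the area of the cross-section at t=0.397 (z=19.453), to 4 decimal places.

Area at t=0.397: 56.7695

Cross-section at t=0.397: each vertex is (1-t)·p0[i] + t·p1[i].
  v1: (1-0.397)·(3.5,1.65) + 0.397·(5.65,2.63) = (4.3536,2.0391)
  v2: (1-0.397)·(0.12,2.94) + 0.397·(0.38,6.66) = (0.2232,4.4168)
  v3: (1-0.397)·(-2.94,1.44) + 0.397·(-3.89,1.99) = (-3.3171,1.6583)
  v4: (1-0.397)·(-4.76,-1.44) + 0.397·(-7.11,-2.15) = (-5.6929,-1.7219)
  v5: (1-0.397)·(-2.91,-2.18) + 0.397·(-6.17,-4.67) = (-4.2042,-3.1685)
  v6: (1-0.397)·(0.89,-3.53) + 0.397·(1.1,-3.82) = (0.9734,-3.6451)
  v7: (1-0.397)·(4.77,-0.32) + 0.397·(7.86,-0.48) = (5.9967,-0.3835)
Shoelace sum Σ(x_i·y_{i+1} − x_{i+1}·y_i):
  i=1: 4.3536·4.4168 − 0.2232·2.0391 = +18.7738 (running +18.7738)
  i=2: 0.2232·1.6583 − -3.3171·4.4168 = +15.0215 (running +33.7953)
  i=3: -3.3171·-1.7219 − -5.6929·1.6583 = +15.1526 (running +48.9479)
  i=4: -5.6929·-3.1685 − -4.2042·-1.7219 = +10.7992 (running +59.7470)
  i=5: -4.2042·-3.6451 − 0.9734·-3.1685 = +18.4091 (running +78.1561)
  i=6: 0.9734·-0.3835 − 5.9967·-3.6451 = +21.4856 (running +99.6417)
  i=7: 5.9967·2.0391 − 4.3536·-0.3835 = +13.8974 (running +113.5390)
Area = |Σ|/2 = |113.5390|/2 = 56.7695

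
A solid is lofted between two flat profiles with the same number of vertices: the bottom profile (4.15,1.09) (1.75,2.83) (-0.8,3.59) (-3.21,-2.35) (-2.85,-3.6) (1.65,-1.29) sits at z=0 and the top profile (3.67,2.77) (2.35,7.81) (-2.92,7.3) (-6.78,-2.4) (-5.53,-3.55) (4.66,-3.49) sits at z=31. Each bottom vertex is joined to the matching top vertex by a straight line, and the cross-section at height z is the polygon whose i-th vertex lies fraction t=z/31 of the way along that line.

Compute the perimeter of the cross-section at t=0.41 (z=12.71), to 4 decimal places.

Cross-section at t=0.41: each vertex is (1-t)·p0[i] + t·p1[i].
  v1: (1-0.41)·(4.15,1.09) + 0.41·(3.67,2.77) = (3.9532,1.7788)
  v2: (1-0.41)·(1.75,2.83) + 0.41·(2.35,7.81) = (1.9960,4.8718)
  v3: (1-0.41)·(-0.8,3.59) + 0.41·(-2.92,7.3) = (-1.6692,5.1111)
  v4: (1-0.41)·(-3.21,-2.35) + 0.41·(-6.78,-2.4) = (-4.6737,-2.3705)
  v5: (1-0.41)·(-2.85,-3.6) + 0.41·(-5.53,-3.55) = (-3.9488,-3.5795)
  v6: (1-0.41)·(1.65,-1.29) + 0.41·(4.66,-3.49) = (2.8841,-2.1920)
Perimeter = Σ |v_{i+1} − v_i|:
  edge 1→2: √(-1.9572² + 3.0930²) = 3.6602 (running 3.6602)
  edge 2→3: √(-3.6652² + 0.2393²) = 3.6730 (running 7.3332)
  edge 3→4: √(-3.0045² + -7.4816²) = 8.0623 (running 15.3956)
  edge 4→5: √(0.7249² + -1.2090²) = 1.4097 (running 16.8052)
  edge 5→6: √(6.8329² + 1.3875²) = 6.9724 (running 23.7776)
  edge 6→1: √(1.0691² + 3.9708²) = 4.1122 (running 27.8898)
Perimeter = 27.8898

Perimeter at t=0.41: 27.8898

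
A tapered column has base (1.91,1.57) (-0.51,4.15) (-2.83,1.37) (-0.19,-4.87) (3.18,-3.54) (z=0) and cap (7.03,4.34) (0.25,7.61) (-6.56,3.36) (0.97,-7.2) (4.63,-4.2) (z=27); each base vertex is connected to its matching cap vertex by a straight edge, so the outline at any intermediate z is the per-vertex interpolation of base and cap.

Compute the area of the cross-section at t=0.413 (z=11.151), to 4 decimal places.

Area at t=0.413: 59.1658

Cross-section at t=0.413: each vertex is (1-t)·p0[i] + t·p1[i].
  v1: (1-0.413)·(1.91,1.57) + 0.413·(7.03,4.34) = (4.0246,2.7140)
  v2: (1-0.413)·(-0.51,4.15) + 0.413·(0.25,7.61) = (-0.1961,5.5790)
  v3: (1-0.413)·(-2.83,1.37) + 0.413·(-6.56,3.36) = (-4.3705,2.1919)
  v4: (1-0.413)·(-0.19,-4.87) + 0.413·(0.97,-7.2) = (0.2891,-5.8323)
  v5: (1-0.413)·(3.18,-3.54) + 0.413·(4.63,-4.2) = (3.7788,-3.8126)
Shoelace sum Σ(x_i·y_{i+1} − x_{i+1}·y_i):
  i=1: 4.0246·5.5790 − -0.1961·2.7140 = +22.9852 (running +22.9852)
  i=2: -0.1961·2.1919 − -4.3705·5.5790 = +23.9530 (running +46.9382)
  i=3: -4.3705·-5.8323 − 0.2891·2.1919 = +24.8563 (running +71.7946)
  i=4: 0.2891·-3.8126 − 3.7788·-5.8323 = +20.9372 (running +92.7318)
  i=5: 3.7788·2.7140 − 4.0246·-3.8126 = +25.5998 (running +118.3316)
Area = |Σ|/2 = |118.3316|/2 = 59.1658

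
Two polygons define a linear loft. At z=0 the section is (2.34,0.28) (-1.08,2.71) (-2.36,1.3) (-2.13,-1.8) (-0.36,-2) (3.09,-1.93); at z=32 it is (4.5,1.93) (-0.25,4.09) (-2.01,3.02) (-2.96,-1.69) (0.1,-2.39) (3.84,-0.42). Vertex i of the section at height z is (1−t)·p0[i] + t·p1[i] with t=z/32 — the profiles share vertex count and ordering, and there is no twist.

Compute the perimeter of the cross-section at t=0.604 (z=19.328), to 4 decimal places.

Perimeter at t=0.604: 19.5922

Cross-section at t=0.604: each vertex is (1-t)·p0[i] + t·p1[i].
  v1: (1-0.604)·(2.34,0.28) + 0.604·(4.5,1.93) = (3.6446,1.2766)
  v2: (1-0.604)·(-1.08,2.71) + 0.604·(-0.25,4.09) = (-0.5787,3.5435)
  v3: (1-0.604)·(-2.36,1.3) + 0.604·(-2.01,3.02) = (-2.1486,2.3389)
  v4: (1-0.604)·(-2.13,-1.8) + 0.604·(-2.96,-1.69) = (-2.6313,-1.7336)
  v5: (1-0.604)·(-0.36,-2) + 0.604·(0.1,-2.39) = (-0.0822,-2.2356)
  v6: (1-0.604)·(3.09,-1.93) + 0.604·(3.84,-0.42) = (3.5430,-1.0180)
Perimeter = Σ |v_{i+1} − v_i|:
  edge 1→2: √(-4.2233² + 2.2669²) = 4.7933 (running 4.7933)
  edge 2→3: √(-1.5699² + -1.2046²) = 1.9788 (running 6.7721)
  edge 3→4: √(-0.4827² + -4.0724²) = 4.1009 (running 10.8731)
  edge 4→5: √(2.5492² + -0.5020²) = 2.5981 (running 13.4712)
  edge 5→6: √(3.6252² + 1.2176²) = 3.8242 (running 17.2953)
  edge 6→1: √(0.1016² + 2.2946²) = 2.2968 (running 19.5922)
Perimeter = 19.5922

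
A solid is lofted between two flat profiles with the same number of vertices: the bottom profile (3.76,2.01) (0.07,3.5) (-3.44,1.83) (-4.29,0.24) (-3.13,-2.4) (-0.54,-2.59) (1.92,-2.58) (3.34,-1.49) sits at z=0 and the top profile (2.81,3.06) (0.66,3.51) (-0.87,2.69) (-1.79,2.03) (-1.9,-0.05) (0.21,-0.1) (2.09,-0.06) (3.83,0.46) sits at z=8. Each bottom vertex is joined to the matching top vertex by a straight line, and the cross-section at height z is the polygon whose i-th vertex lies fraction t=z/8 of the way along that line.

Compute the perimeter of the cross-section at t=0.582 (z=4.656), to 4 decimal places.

Perimeter at t=0.582: 18.5103

Cross-section at t=0.582: each vertex is (1-t)·p0[i] + t·p1[i].
  v1: (1-0.582)·(3.76,2.01) + 0.582·(2.81,3.06) = (3.2071,2.6211)
  v2: (1-0.582)·(0.07,3.5) + 0.582·(0.66,3.51) = (0.4134,3.5058)
  v3: (1-0.582)·(-3.44,1.83) + 0.582·(-0.87,2.69) = (-1.9443,2.3305)
  v4: (1-0.582)·(-4.29,0.24) + 0.582·(-1.79,2.03) = (-2.8350,1.2818)
  v5: (1-0.582)·(-3.13,-2.4) + 0.582·(-1.9,-0.05) = (-2.4141,-1.0323)
  v6: (1-0.582)·(-0.54,-2.59) + 0.582·(0.21,-0.1) = (-0.1035,-1.1408)
  v7: (1-0.582)·(1.92,-2.58) + 0.582·(2.09,-0.06) = (2.0189,-1.1134)
  v8: (1-0.582)·(3.34,-1.49) + 0.582·(3.83,0.46) = (3.6252,-0.3551)
Perimeter = Σ |v_{i+1} − v_i|:
  edge 1→2: √(-2.7937² + 0.8847²) = 2.9305 (running 2.9305)
  edge 2→3: √(-2.3576² + -1.1753²) = 2.6343 (running 5.5648)
  edge 3→4: √(-0.8907² + -1.0487²) = 1.3760 (running 6.9408)
  edge 4→5: √(0.4209² + -2.3141²) = 2.3520 (running 9.2928)
  edge 5→6: √(2.3106² + -0.1085²) = 2.3132 (running 11.6060)
  edge 6→7: √(2.1224² + 0.0275²) = 2.1226 (running 13.7286)
  edge 7→8: √(1.6062² + 0.7583²) = 1.7762 (running 15.5048)
  edge 8→1: √(-0.4181² + 2.9762²) = 3.0054 (running 18.5103)
Perimeter = 18.5103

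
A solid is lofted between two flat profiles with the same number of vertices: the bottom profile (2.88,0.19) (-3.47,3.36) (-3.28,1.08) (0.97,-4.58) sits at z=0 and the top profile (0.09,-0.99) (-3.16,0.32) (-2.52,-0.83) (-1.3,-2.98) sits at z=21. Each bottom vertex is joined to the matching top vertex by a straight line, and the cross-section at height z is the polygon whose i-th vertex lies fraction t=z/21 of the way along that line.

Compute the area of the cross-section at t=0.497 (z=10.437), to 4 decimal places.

Cross-section at t=0.497: each vertex is (1-t)·p0[i] + t·p1[i].
  v1: (1-0.497)·(2.88,0.19) + 0.497·(0.09,-0.99) = (1.4934,-0.3965)
  v2: (1-0.497)·(-3.47,3.36) + 0.497·(-3.16,0.32) = (-3.3159,1.8491)
  v3: (1-0.497)·(-3.28,1.08) + 0.497·(-2.52,-0.83) = (-2.9023,0.1307)
  v4: (1-0.497)·(0.97,-4.58) + 0.497·(-1.3,-2.98) = (-0.1582,-3.7848)
Shoelace sum Σ(x_i·y_{i+1} − x_{i+1}·y_i):
  i=1: 1.4934·1.8491 − -3.3159·-0.3965 = +1.4468 (running +1.4468)
  i=2: -3.3159·0.1307 − -2.9023·1.8491 = +4.9332 (running +6.3800)
  i=3: -2.9023·-3.7848 − -0.1582·0.1307 = +11.0052 (running +17.3852)
  i=4: -0.1582·-0.3965 − 1.4934·-3.7848 = +5.7148 (running +23.1000)
Area = |Σ|/2 = |23.1000|/2 = 11.5500

Area at t=0.497: 11.5500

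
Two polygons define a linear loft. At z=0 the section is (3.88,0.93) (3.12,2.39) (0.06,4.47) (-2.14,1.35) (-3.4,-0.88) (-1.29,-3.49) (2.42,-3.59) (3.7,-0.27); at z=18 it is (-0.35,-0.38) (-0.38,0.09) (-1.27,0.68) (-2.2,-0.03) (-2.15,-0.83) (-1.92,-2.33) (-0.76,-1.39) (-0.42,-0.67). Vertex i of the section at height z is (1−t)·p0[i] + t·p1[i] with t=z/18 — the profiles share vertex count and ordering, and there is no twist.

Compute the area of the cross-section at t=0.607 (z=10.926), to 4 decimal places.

Area at t=0.607: 12.9866

Cross-section at t=0.607: each vertex is (1-t)·p0[i] + t·p1[i].
  v1: (1-0.607)·(3.88,0.93) + 0.607·(-0.35,-0.38) = (1.3124,0.1348)
  v2: (1-0.607)·(3.12,2.39) + 0.607·(-0.38,0.09) = (0.9955,0.9939)
  v3: (1-0.607)·(0.06,4.47) + 0.607·(-1.27,0.68) = (-0.7473,2.1695)
  v4: (1-0.607)·(-2.14,1.35) + 0.607·(-2.2,-0.03) = (-2.1764,0.5123)
  v5: (1-0.607)·(-3.4,-0.88) + 0.607·(-2.15,-0.83) = (-2.6412,-0.8497)
  v6: (1-0.607)·(-1.29,-3.49) + 0.607·(-1.92,-2.33) = (-1.6724,-2.7859)
  v7: (1-0.607)·(2.42,-3.59) + 0.607·(-0.76,-1.39) = (0.4897,-2.2546)
  v8: (1-0.607)·(3.7,-0.27) + 0.607·(-0.42,-0.67) = (1.1992,-0.5128)
Shoelace sum Σ(x_i·y_{i+1} − x_{i+1}·y_i):
  i=1: 1.3124·0.9939 − 0.9955·0.1348 = +1.1702 (running +1.1702)
  i=2: 0.9955·2.1695 − -0.7473·0.9939 = +2.9025 (running +4.0726)
  i=3: -0.7473·0.5123 − -2.1764·2.1695 = +4.3388 (running +8.4114)
  i=4: -2.1764·-0.8497 − -2.6412·0.5123 = +3.2024 (running +11.6138)
  i=5: -2.6412·-2.7859 − -1.6724·-0.8497 = +5.9372 (running +17.5511)
  i=6: -1.6724·-2.2546 − 0.4897·-2.7859 = +5.1350 (running +22.6860)
  i=7: 0.4897·-0.5128 − 1.1992·-2.2546 = +2.4525 (running +25.1385)
  i=8: 1.1992·0.1348 − 1.3124·-0.5128 = +0.8347 (running +25.9732)
Area = |Σ|/2 = |25.9732|/2 = 12.9866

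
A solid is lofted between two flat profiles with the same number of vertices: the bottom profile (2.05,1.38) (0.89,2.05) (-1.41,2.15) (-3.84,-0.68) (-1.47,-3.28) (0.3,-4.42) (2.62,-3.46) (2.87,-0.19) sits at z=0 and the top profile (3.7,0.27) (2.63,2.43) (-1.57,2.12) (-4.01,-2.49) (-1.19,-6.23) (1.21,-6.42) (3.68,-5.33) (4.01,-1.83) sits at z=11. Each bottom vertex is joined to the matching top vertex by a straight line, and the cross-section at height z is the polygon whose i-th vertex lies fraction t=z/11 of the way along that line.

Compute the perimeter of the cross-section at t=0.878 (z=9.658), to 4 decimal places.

Perimeter at t=0.878: 26.3712

Cross-section at t=0.878: each vertex is (1-t)·p0[i] + t·p1[i].
  v1: (1-0.878)·(2.05,1.38) + 0.878·(3.7,0.27) = (3.4987,0.4054)
  v2: (1-0.878)·(0.89,2.05) + 0.878·(2.63,2.43) = (2.4177,2.3836)
  v3: (1-0.878)·(-1.41,2.15) + 0.878·(-1.57,2.12) = (-1.5505,2.1237)
  v4: (1-0.878)·(-3.84,-0.68) + 0.878·(-4.01,-2.49) = (-3.9893,-2.2692)
  v5: (1-0.878)·(-1.47,-3.28) + 0.878·(-1.19,-6.23) = (-1.2242,-5.8701)
  v6: (1-0.878)·(0.3,-4.42) + 0.878·(1.21,-6.42) = (1.0990,-6.1760)
  v7: (1-0.878)·(2.62,-3.46) + 0.878·(3.68,-5.33) = (3.5507,-5.1019)
  v8: (1-0.878)·(2.87,-0.19) + 0.878·(4.01,-1.83) = (3.8709,-1.6299)
Perimeter = Σ |v_{i+1} − v_i|:
  edge 1→2: √(-1.0810² + 1.9782²) = 2.2543 (running 2.2543)
  edge 2→3: √(-3.9682² + -0.2600²) = 3.9767 (running 6.2310)
  edge 3→4: √(-2.4388² + -4.3928²) = 5.0244 (running 11.2554)
  edge 4→5: √(2.7651² + -3.6009²) = 4.5401 (running 15.7955)
  edge 5→6: √(2.3231² + -0.3059²) = 2.3432 (running 18.1387)
  edge 6→7: √(2.4517² + 1.0741²) = 2.6767 (running 20.8154)
  edge 7→8: √(0.3202² + 3.4719²) = 3.4867 (running 24.3021)
  edge 8→1: √(-0.3722² + 2.0353²) = 2.0691 (running 26.3712)
Perimeter = 26.3712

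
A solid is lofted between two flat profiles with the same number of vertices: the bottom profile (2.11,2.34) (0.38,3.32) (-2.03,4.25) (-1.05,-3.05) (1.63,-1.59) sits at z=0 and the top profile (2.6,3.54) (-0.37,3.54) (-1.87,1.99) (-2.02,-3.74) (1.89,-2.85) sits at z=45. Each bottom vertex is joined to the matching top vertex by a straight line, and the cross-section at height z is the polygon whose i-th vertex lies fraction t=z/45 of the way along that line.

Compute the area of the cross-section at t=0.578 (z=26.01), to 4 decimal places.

Cross-section at t=0.578: each vertex is (1-t)·p0[i] + t·p1[i].
  v1: (1-0.578)·(2.11,2.34) + 0.578·(2.6,3.54) = (2.3932,3.0336)
  v2: (1-0.578)·(0.38,3.32) + 0.578·(-0.37,3.54) = (-0.0535,3.4472)
  v3: (1-0.578)·(-2.03,4.25) + 0.578·(-1.87,1.99) = (-1.9375,2.9437)
  v4: (1-0.578)·(-1.05,-3.05) + 0.578·(-2.02,-3.74) = (-1.6107,-3.4488)
  v5: (1-0.578)·(1.63,-1.59) + 0.578·(1.89,-2.85) = (1.7803,-2.3183)
Shoelace sum Σ(x_i·y_{i+1} − x_{i+1}·y_i):
  i=1: 2.3932·3.4472 − -0.0535·3.0336 = +8.4121 (running +8.4121)
  i=2: -0.0535·2.9437 − -1.9375·3.4472 = +6.5215 (running +14.9336)
  i=3: -1.9375·-3.4488 − -1.6107·2.9437 = +11.4235 (running +26.3571)
  i=4: -1.6107·-2.3183 − 1.7803·-3.4488 = +9.8738 (running +36.2309)
  i=5: 1.7803·3.0336 − 2.3932·-2.3183 = +10.9488 (running +47.1797)
Area = |Σ|/2 = |47.1797|/2 = 23.5898

Area at t=0.578: 23.5898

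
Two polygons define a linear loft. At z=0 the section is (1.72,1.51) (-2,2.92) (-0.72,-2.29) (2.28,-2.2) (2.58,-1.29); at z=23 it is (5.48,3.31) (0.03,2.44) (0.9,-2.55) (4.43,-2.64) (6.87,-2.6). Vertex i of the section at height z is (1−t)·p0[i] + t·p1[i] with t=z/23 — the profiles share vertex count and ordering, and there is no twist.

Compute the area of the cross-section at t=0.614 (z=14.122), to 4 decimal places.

Cross-section at t=0.614: each vertex is (1-t)·p0[i] + t·p1[i].
  v1: (1-0.614)·(1.72,1.51) + 0.614·(5.48,3.31) = (4.0286,2.6152)
  v2: (1-0.614)·(-2,2.92) + 0.614·(0.03,2.44) = (-0.7536,2.6253)
  v3: (1-0.614)·(-0.72,-2.29) + 0.614·(0.9,-2.55) = (0.2747,-2.4496)
  v4: (1-0.614)·(2.28,-2.2) + 0.614·(4.43,-2.64) = (3.6001,-2.4702)
  v5: (1-0.614)·(2.58,-1.29) + 0.614·(6.87,-2.6) = (5.2141,-2.0943)
Shoelace sum Σ(x_i·y_{i+1} − x_{i+1}·y_i):
  i=1: 4.0286·2.6253 − -0.7536·2.6152 = +12.5471 (running +12.5471)
  i=2: -0.7536·-2.4496 − 0.2747·2.6253 = +1.1249 (running +13.6720)
  i=3: 0.2747·-2.4702 − 3.6001·-2.4496 = +8.1404 (running +21.8124)
  i=4: 3.6001·-2.0943 − 5.2141·-2.4702 = +5.3397 (running +27.1521)
  i=5: 5.2141·2.6152 − 4.0286·-2.0943 = +22.0732 (running +49.2253)
Area = |Σ|/2 = |49.2253|/2 = 24.6126

Area at t=0.614: 24.6126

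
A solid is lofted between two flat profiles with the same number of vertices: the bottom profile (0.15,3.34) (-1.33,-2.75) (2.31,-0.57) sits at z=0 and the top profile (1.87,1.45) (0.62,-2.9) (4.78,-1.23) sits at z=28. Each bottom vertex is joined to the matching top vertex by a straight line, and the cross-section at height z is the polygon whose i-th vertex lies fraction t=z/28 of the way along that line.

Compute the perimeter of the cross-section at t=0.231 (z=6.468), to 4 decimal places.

Cross-section at t=0.231: each vertex is (1-t)·p0[i] + t·p1[i].
  v1: (1-0.231)·(0.15,3.34) + 0.231·(1.87,1.45) = (0.5473,2.9034)
  v2: (1-0.231)·(-1.33,-2.75) + 0.231·(0.62,-2.9) = (-0.8796,-2.7847)
  v3: (1-0.231)·(2.31,-0.57) + 0.231·(4.78,-1.23) = (2.8806,-0.7225)
Perimeter = Σ |v_{i+1} − v_i|:
  edge 1→2: √(-1.4269² + -5.6881²) = 5.8643 (running 5.8643)
  edge 2→3: √(3.7601² + 2.0622²) = 4.2885 (running 10.1528)
  edge 3→1: √(-2.3333² + 3.6259²) = 4.3117 (running 14.4645)
Perimeter = 14.4645

Perimeter at t=0.231: 14.4645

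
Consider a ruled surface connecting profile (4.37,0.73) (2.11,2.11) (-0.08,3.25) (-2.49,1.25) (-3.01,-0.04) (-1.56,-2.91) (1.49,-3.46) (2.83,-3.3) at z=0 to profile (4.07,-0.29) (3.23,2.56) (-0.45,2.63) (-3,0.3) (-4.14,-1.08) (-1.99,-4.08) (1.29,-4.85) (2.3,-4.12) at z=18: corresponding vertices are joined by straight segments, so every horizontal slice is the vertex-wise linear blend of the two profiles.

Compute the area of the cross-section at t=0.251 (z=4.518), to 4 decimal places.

Area at t=0.251: 35.4088

Cross-section at t=0.251: each vertex is (1-t)·p0[i] + t·p1[i].
  v1: (1-0.251)·(4.37,0.73) + 0.251·(4.07,-0.29) = (4.2947,0.4740)
  v2: (1-0.251)·(2.11,2.11) + 0.251·(3.23,2.56) = (2.3911,2.2229)
  v3: (1-0.251)·(-0.08,3.25) + 0.251·(-0.45,2.63) = (-0.1729,3.0944)
  v4: (1-0.251)·(-2.49,1.25) + 0.251·(-3,0.3) = (-2.6180,1.0115)
  v5: (1-0.251)·(-3.01,-0.04) + 0.251·(-4.14,-1.08) = (-3.2936,-0.3010)
  v6: (1-0.251)·(-1.56,-2.91) + 0.251·(-1.99,-4.08) = (-1.6679,-3.2037)
  v7: (1-0.251)·(1.49,-3.46) + 0.251·(1.29,-4.85) = (1.4398,-3.8089)
  v8: (1-0.251)·(2.83,-3.3) + 0.251·(2.3,-4.12) = (2.6970,-3.5058)
Shoelace sum Σ(x_i·y_{i+1} − x_{i+1}·y_i):
  i=1: 4.2947·2.2229 − 2.3911·0.4740 = +8.4136 (running +8.4136)
  i=2: 2.3911·3.0944 − -0.1729·2.2229 = +7.7833 (running +16.1969)
  i=3: -0.1729·1.0115 − -2.6180·3.0944 = +7.9263 (running +24.1231)
  i=4: -2.6180·-0.3010 − -3.2936·1.0115 = +4.1198 (running +28.2429)
  i=5: -3.2936·-3.2037 − -1.6679·-0.3010 = +10.0496 (running +38.2925)
  i=6: -1.6679·-3.8089 − 1.4398·-3.2037 = +10.9656 (running +49.2581)
  i=7: 1.4398·-3.5058 − 2.6970·-3.8089 = +5.2248 (running +54.4829)
  i=8: 2.6970·0.4740 − 4.2947·-3.5058 = +16.3348 (running +70.8177)
Area = |Σ|/2 = |70.8177|/2 = 35.4088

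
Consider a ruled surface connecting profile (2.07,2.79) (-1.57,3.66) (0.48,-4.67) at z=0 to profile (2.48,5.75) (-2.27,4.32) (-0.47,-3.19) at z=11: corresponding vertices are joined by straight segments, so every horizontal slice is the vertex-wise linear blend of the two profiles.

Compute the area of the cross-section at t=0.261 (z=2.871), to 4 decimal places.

Area at t=0.261: 15.6791

Cross-section at t=0.261: each vertex is (1-t)·p0[i] + t·p1[i].
  v1: (1-0.261)·(2.07,2.79) + 0.261·(2.48,5.75) = (2.1770,3.5626)
  v2: (1-0.261)·(-1.57,3.66) + 0.261·(-2.27,4.32) = (-1.7527,3.8323)
  v3: (1-0.261)·(0.48,-4.67) + 0.261·(-0.47,-3.19) = (0.2320,-4.2837)
Shoelace sum Σ(x_i·y_{i+1} − x_{i+1}·y_i):
  i=1: 2.1770·3.8323 − -1.7527·3.5626 = +14.5870 (running +14.5870)
  i=2: -1.7527·-4.2837 − 0.2320·3.8323 = +6.6188 (running +21.2058)
  i=3: 0.2320·3.5626 − 2.1770·-4.2837 = +10.1524 (running +31.3582)
Area = |Σ|/2 = |31.3582|/2 = 15.6791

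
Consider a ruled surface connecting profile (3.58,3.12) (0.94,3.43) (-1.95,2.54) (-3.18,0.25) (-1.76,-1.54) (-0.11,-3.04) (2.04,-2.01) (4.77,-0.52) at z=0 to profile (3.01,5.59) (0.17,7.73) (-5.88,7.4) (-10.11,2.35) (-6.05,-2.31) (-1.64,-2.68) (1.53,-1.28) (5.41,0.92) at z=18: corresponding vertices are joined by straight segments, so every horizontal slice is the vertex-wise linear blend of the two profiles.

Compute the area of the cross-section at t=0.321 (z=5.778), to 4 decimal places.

Area at t=0.321: 53.3565

Cross-section at t=0.321: each vertex is (1-t)·p0[i] + t·p1[i].
  v1: (1-0.321)·(3.58,3.12) + 0.321·(3.01,5.59) = (3.3970,3.9129)
  v2: (1-0.321)·(0.94,3.43) + 0.321·(0.17,7.73) = (0.6928,4.8103)
  v3: (1-0.321)·(-1.95,2.54) + 0.321·(-5.88,7.4) = (-3.2115,4.1001)
  v4: (1-0.321)·(-3.18,0.25) + 0.321·(-10.11,2.35) = (-5.4045,0.9241)
  v5: (1-0.321)·(-1.76,-1.54) + 0.321·(-6.05,-2.31) = (-3.1371,-1.7872)
  v6: (1-0.321)·(-0.11,-3.04) + 0.321·(-1.64,-2.68) = (-0.6011,-2.9244)
  v7: (1-0.321)·(2.04,-2.01) + 0.321·(1.53,-1.28) = (1.8763,-1.7757)
  v8: (1-0.321)·(4.77,-0.52) + 0.321·(5.41,0.92) = (4.9754,-0.0578)
Shoelace sum Σ(x_i·y_{i+1} − x_{i+1}·y_i):
  i=1: 3.3970·4.8103 − 0.6928·3.9129 = +13.6298 (running +13.6298)
  i=2: 0.6928·4.1001 − -3.2115·4.8103 = +18.2891 (running +31.9188)
  i=3: -3.2115·0.9241 − -5.4045·4.1001 = +19.1911 (running +51.1100)
  i=4: -5.4045·-1.7872 − -3.1371·0.9241 = +12.5578 (running +63.6678)
  i=5: -3.1371·-2.9244 − -0.6011·-1.7872 = +8.0999 (running +71.7677)
  i=6: -0.6011·-1.7757 − 1.8763·-2.9244 = +6.5545 (running +78.3222)
  i=7: 1.8763·-0.0578 − 4.9754·-1.7757 = +8.7264 (running +87.0485)
  i=8: 4.9754·3.9129 − 3.3970·-0.0578 = +19.6645 (running +106.7130)
Area = |Σ|/2 = |106.7130|/2 = 53.3565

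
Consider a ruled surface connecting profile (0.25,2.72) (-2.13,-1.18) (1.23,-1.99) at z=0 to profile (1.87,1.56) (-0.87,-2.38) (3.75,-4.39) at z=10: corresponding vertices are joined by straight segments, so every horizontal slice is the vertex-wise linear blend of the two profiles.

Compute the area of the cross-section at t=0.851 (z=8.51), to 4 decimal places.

Area at t=0.851: 11.1780

Cross-section at t=0.851: each vertex is (1-t)·p0[i] + t·p1[i].
  v1: (1-0.851)·(0.25,2.72) + 0.851·(1.87,1.56) = (1.6286,1.7328)
  v2: (1-0.851)·(-2.13,-1.18) + 0.851·(-0.87,-2.38) = (-1.0577,-2.2012)
  v3: (1-0.851)·(1.23,-1.99) + 0.851·(3.75,-4.39) = (3.3745,-4.0324)
Shoelace sum Σ(x_i·y_{i+1} − x_{i+1}·y_i):
  i=1: 1.6286·-2.2012 − -1.0577·1.7328 = -1.7520 (running -1.7520)
  i=2: -1.0577·-4.0324 − 3.3745·-2.2012 = +11.6932 (running +9.9412)
  i=3: 3.3745·1.7328 − 1.6286·-4.0324 = +12.4148 (running +22.3560)
Area = |Σ|/2 = |22.3560|/2 = 11.1780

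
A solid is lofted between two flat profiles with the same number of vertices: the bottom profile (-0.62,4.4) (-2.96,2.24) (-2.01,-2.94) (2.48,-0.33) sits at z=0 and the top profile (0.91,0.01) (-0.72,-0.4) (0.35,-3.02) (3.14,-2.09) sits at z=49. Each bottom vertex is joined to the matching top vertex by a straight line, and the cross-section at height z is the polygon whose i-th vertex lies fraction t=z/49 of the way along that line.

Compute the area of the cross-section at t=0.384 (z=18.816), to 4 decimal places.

Area at t=0.384: 14.9341

Cross-section at t=0.384: each vertex is (1-t)·p0[i] + t·p1[i].
  v1: (1-0.384)·(-0.62,4.4) + 0.384·(0.91,0.01) = (-0.0325,2.7142)
  v2: (1-0.384)·(-2.96,2.24) + 0.384·(-0.72,-0.4) = (-2.0998,1.2262)
  v3: (1-0.384)·(-2.01,-2.94) + 0.384·(0.35,-3.02) = (-1.1038,-2.9707)
  v4: (1-0.384)·(2.48,-0.33) + 0.384·(3.14,-2.09) = (2.7334,-1.0058)
Shoelace sum Σ(x_i·y_{i+1} − x_{i+1}·y_i):
  i=1: -0.0325·1.2262 − -2.0998·2.7142 = +5.6596 (running +5.6596)
  i=2: -2.0998·-2.9707 − -1.1038·1.2262 = +7.5915 (running +13.2512)
  i=3: -1.1038·-1.0058 − 2.7334·-2.9707 = +9.2305 (running +22.4816)
  i=4: 2.7334·2.7142 − -0.0325·-1.0058 = +7.3865 (running +29.8682)
Area = |Σ|/2 = |29.8682|/2 = 14.9341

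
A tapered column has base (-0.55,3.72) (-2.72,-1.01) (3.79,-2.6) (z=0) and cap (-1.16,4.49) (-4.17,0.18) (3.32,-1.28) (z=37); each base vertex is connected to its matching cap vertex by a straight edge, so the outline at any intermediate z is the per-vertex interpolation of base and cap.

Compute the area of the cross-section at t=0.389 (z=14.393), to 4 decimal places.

Cross-section at t=0.389: each vertex is (1-t)·p0[i] + t·p1[i].
  v1: (1-0.389)·(-0.55,3.72) + 0.389·(-1.16,4.49) = (-0.7873,4.0195)
  v2: (1-0.389)·(-2.72,-1.01) + 0.389·(-4.17,0.18) = (-3.2841,-0.5471)
  v3: (1-0.389)·(3.79,-2.6) + 0.389·(3.32,-1.28) = (3.6072,-2.0865)
Shoelace sum Σ(x_i·y_{i+1} − x_{i+1}·y_i):
  i=1: -0.7873·-0.5471 − -3.2841·4.0195 = +13.6311 (running +13.6311)
  i=2: -3.2841·-2.0865 − 3.6072·-0.5471 = +8.8257 (running +22.4567)
  i=3: 3.6072·4.0195 − -0.7873·-2.0865 = +12.8564 (running +35.3132)
Area = |Σ|/2 = |35.3132|/2 = 17.6566

Area at t=0.389: 17.6566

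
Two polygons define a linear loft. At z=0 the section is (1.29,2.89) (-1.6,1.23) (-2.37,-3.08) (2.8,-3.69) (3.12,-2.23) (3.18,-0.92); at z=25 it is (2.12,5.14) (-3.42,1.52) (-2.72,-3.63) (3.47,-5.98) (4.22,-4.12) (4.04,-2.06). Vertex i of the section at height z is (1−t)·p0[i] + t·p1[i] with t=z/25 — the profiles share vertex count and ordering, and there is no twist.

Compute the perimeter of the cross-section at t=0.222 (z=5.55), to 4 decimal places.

Perimeter at t=0.222: 22.0877

Cross-section at t=0.222: each vertex is (1-t)·p0[i] + t·p1[i].
  v1: (1-0.222)·(1.29,2.89) + 0.222·(2.12,5.14) = (1.4743,3.3895)
  v2: (1-0.222)·(-1.6,1.23) + 0.222·(-3.42,1.52) = (-2.0040,1.2944)
  v3: (1-0.222)·(-2.37,-3.08) + 0.222·(-2.72,-3.63) = (-2.4477,-3.2021)
  v4: (1-0.222)·(2.8,-3.69) + 0.222·(3.47,-5.98) = (2.9487,-4.1984)
  v5: (1-0.222)·(3.12,-2.23) + 0.222·(4.22,-4.12) = (3.3642,-2.6496)
  v6: (1-0.222)·(3.18,-0.92) + 0.222·(4.04,-2.06) = (3.3709,-1.1731)
Perimeter = Σ |v_{i+1} − v_i|:
  edge 1→2: √(-3.4783² + -2.0951²) = 4.0606 (running 4.0606)
  edge 2→3: √(-0.4437² + -4.4965²) = 4.5183 (running 8.5789)
  edge 3→4: √(5.3964² + -0.9963²) = 5.4876 (running 14.0665)
  edge 4→5: √(0.4155² + 1.5488²) = 1.6036 (running 15.6701)
  edge 5→6: √(0.0067² + 1.4765²) = 1.4765 (running 17.1466)
  edge 6→1: √(-1.8967² + 4.5626²) = 4.9411 (running 22.0877)
Perimeter = 22.0877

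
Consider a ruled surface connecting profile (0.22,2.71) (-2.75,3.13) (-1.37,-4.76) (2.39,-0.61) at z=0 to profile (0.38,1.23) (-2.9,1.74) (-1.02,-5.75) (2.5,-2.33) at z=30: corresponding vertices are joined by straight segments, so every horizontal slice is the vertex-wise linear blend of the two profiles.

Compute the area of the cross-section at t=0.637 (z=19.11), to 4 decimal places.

Area at t=0.637: 21.8898

Cross-section at t=0.637: each vertex is (1-t)·p0[i] + t·p1[i].
  v1: (1-0.637)·(0.22,2.71) + 0.637·(0.38,1.23) = (0.3219,1.7672)
  v2: (1-0.637)·(-2.75,3.13) + 0.637·(-2.9,1.74) = (-2.8455,2.2446)
  v3: (1-0.637)·(-1.37,-4.76) + 0.637·(-1.02,-5.75) = (-1.1471,-5.3906)
  v4: (1-0.637)·(2.39,-0.61) + 0.637·(2.5,-2.33) = (2.4601,-1.7056)
Shoelace sum Σ(x_i·y_{i+1} − x_{i+1}·y_i):
  i=1: 0.3219·2.2446 − -2.8455·1.7672 = +5.7513 (running +5.7513)
  i=2: -2.8455·-5.3906 − -1.1471·2.2446 = +17.9139 (running +23.6653)
  i=3: -1.1471·-1.7056 − 2.4601·-5.3906 = +15.2178 (running +38.8831)
  i=4: 2.4601·1.7672 − 0.3219·-1.7056 = +4.8966 (running +43.7797)
Area = |Σ|/2 = |43.7797|/2 = 21.8898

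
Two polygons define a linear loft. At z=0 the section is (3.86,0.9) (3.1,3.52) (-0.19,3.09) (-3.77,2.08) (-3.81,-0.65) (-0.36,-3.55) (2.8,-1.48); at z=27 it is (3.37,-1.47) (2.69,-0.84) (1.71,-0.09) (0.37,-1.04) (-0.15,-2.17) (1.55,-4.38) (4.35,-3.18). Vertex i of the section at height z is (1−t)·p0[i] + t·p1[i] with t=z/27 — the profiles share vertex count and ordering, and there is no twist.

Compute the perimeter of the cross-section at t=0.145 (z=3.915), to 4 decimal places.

Perimeter at t=0.145: 21.6433

Cross-section at t=0.145: each vertex is (1-t)·p0[i] + t·p1[i].
  v1: (1-0.145)·(3.86,0.9) + 0.145·(3.37,-1.47) = (3.7889,0.5564)
  v2: (1-0.145)·(3.1,3.52) + 0.145·(2.69,-0.84) = (3.0406,2.8878)
  v3: (1-0.145)·(-0.19,3.09) + 0.145·(1.71,-0.09) = (0.0855,2.6289)
  v4: (1-0.145)·(-3.77,2.08) + 0.145·(0.37,-1.04) = (-3.1697,1.6276)
  v5: (1-0.145)·(-3.81,-0.65) + 0.145·(-0.15,-2.17) = (-3.2793,-0.8704)
  v6: (1-0.145)·(-0.36,-3.55) + 0.145·(1.55,-4.38) = (-0.0830,-3.6704)
  v7: (1-0.145)·(2.8,-1.48) + 0.145·(4.35,-3.18) = (3.0247,-1.7265)
Perimeter = Σ |v_{i+1} − v_i|:
  edge 1→2: √(-0.7484² + 2.3314²) = 2.4486 (running 2.4486)
  edge 2→3: √(-2.9550² + -0.2589²) = 2.9664 (running 5.4150)
  edge 3→4: √(-3.2552² + -1.0013²) = 3.4057 (running 8.8207)
  edge 4→5: √(-0.1096² + -2.4980²) = 2.5004 (running 11.3211)
  edge 5→6: √(3.1963² + -2.7999²) = 4.2492 (running 15.5703)
  edge 6→7: √(3.1078² + 1.9439²) = 3.6656 (running 19.2360)
  edge 7→1: √(0.7642² + 2.2828²) = 2.4074 (running 21.6433)
Perimeter = 21.6433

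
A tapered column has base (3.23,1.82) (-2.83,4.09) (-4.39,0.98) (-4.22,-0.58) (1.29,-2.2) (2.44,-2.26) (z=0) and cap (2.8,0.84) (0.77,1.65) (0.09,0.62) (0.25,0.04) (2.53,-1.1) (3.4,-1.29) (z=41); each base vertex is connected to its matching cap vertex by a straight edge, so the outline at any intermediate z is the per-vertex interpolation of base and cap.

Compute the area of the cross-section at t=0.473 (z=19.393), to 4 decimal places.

Area at t=0.473: 16.7295

Cross-section at t=0.473: each vertex is (1-t)·p0[i] + t·p1[i].
  v1: (1-0.473)·(3.23,1.82) + 0.473·(2.8,0.84) = (3.0266,1.3565)
  v2: (1-0.473)·(-2.83,4.09) + 0.473·(0.77,1.65) = (-1.1272,2.9359)
  v3: (1-0.473)·(-4.39,0.98) + 0.473·(0.09,0.62) = (-2.2710,0.8097)
  v4: (1-0.473)·(-4.22,-0.58) + 0.473·(0.25,0.04) = (-2.1057,-0.2867)
  v5: (1-0.473)·(1.29,-2.2) + 0.473·(2.53,-1.1) = (1.8765,-1.6797)
  v6: (1-0.473)·(2.44,-2.26) + 0.473·(3.4,-1.29) = (2.8941,-1.8012)
Shoelace sum Σ(x_i·y_{i+1} − x_{i+1}·y_i):
  i=1: 3.0266·2.9359 − -1.1272·1.3565 = +10.4148 (running +10.4148)
  i=2: -1.1272·0.8097 − -2.2710·2.9359 = +5.7545 (running +16.1693)
  i=3: -2.2710·-0.2867 − -2.1057·0.8097 = +2.3562 (running +18.5255)
  i=4: -2.1057·-1.6797 − 1.8765·-0.2867 = +4.0750 (running +22.6005)
  i=5: 1.8765·-1.8012 − 2.8941·-1.6797 = +1.4812 (running +24.0817)
  i=6: 2.8941·1.3565 − 3.0266·-1.8012 = +9.3772 (running +33.4589)
Area = |Σ|/2 = |33.4589|/2 = 16.7295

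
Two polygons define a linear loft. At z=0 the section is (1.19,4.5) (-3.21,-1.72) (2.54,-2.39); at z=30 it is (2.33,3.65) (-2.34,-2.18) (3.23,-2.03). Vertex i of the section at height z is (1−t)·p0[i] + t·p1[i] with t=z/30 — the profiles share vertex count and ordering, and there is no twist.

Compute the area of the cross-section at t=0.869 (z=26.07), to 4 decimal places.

Area at t=0.869: 16.3495

Cross-section at t=0.869: each vertex is (1-t)·p0[i] + t·p1[i].
  v1: (1-0.869)·(1.19,4.5) + 0.869·(2.33,3.65) = (2.1807,3.7614)
  v2: (1-0.869)·(-3.21,-1.72) + 0.869·(-2.34,-2.18) = (-2.4540,-2.1197)
  v3: (1-0.869)·(2.54,-2.39) + 0.869·(3.23,-2.03) = (3.1396,-2.0772)
Shoelace sum Σ(x_i·y_{i+1} − x_{i+1}·y_i):
  i=1: 2.1807·-2.1197 − -2.4540·3.7614 = +4.6078 (running +4.6078)
  i=2: -2.4540·-2.0772 − 3.1396·-2.1197 = +11.7524 (running +16.3603)
  i=3: 3.1396·3.7614 − 2.1807·-2.0772 = +16.3388 (running +32.6990)
Area = |Σ|/2 = |32.6990|/2 = 16.3495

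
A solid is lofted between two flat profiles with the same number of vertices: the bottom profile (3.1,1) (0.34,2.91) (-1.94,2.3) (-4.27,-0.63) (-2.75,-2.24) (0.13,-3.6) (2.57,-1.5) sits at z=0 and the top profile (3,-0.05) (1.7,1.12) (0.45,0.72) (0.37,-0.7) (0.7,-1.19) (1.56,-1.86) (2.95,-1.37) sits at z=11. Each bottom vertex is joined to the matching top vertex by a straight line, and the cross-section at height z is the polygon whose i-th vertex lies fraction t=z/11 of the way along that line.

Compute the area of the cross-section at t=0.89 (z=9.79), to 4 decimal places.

Cross-section at t=0.89: each vertex is (1-t)·p0[i] + t·p1[i].
  v1: (1-0.89)·(3.1,1) + 0.89·(3,-0.05) = (3.0110,0.0655)
  v2: (1-0.89)·(0.34,2.91) + 0.89·(1.7,1.12) = (1.5504,1.3169)
  v3: (1-0.89)·(-1.94,2.3) + 0.89·(0.45,0.72) = (0.1871,0.8938)
  v4: (1-0.89)·(-4.27,-0.63) + 0.89·(0.37,-0.7) = (-0.1404,-0.6923)
  v5: (1-0.89)·(-2.75,-2.24) + 0.89·(0.7,-1.19) = (0.3205,-1.3055)
  v6: (1-0.89)·(0.13,-3.6) + 0.89·(1.56,-1.86) = (1.4027,-2.0514)
  v7: (1-0.89)·(2.57,-1.5) + 0.89·(2.95,-1.37) = (2.9082,-1.3843)
Shoelace sum Σ(x_i·y_{i+1} − x_{i+1}·y_i):
  i=1: 3.0110·1.3169 − 1.5504·0.0655 = +3.8636 (running +3.8636)
  i=2: 1.5504·0.8938 − 0.1871·1.3169 = +1.1394 (running +5.0030)
  i=3: 0.1871·-0.6923 − -0.1404·0.8938 = -0.0040 (running +4.9990)
  i=4: -0.1404·-1.3055 − 0.3205·-0.6923 = +0.4052 (running +5.4041)
  i=5: 0.3205·-2.0514 − 1.4027·-1.3055 = +1.1738 (running +6.5779)
  i=6: 1.4027·-1.3843 − 2.9082·-2.0514 = +4.0241 (running +10.6020)
  i=7: 2.9082·0.0655 − 3.0110·-1.3843 = +4.3586 (running +14.9606)
Area = |Σ|/2 = |14.9606|/2 = 7.4803

Area at t=0.89: 7.4803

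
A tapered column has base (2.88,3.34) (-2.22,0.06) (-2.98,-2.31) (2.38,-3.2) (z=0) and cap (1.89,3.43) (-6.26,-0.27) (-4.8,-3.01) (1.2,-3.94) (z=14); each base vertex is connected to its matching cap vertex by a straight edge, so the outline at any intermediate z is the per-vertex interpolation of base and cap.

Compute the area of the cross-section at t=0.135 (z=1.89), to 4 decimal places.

Area at t=0.135: 24.2513

Cross-section at t=0.135: each vertex is (1-t)·p0[i] + t·p1[i].
  v1: (1-0.135)·(2.88,3.34) + 0.135·(1.89,3.43) = (2.7464,3.3521)
  v2: (1-0.135)·(-2.22,0.06) + 0.135·(-6.26,-0.27) = (-2.7654,0.0154)
  v3: (1-0.135)·(-2.98,-2.31) + 0.135·(-4.8,-3.01) = (-3.2257,-2.4045)
  v4: (1-0.135)·(2.38,-3.2) + 0.135·(1.2,-3.94) = (2.2207,-3.2999)
Shoelace sum Σ(x_i·y_{i+1} − x_{i+1}·y_i):
  i=1: 2.7464·0.0154 − -2.7654·3.3521 = +9.3125 (running +9.3125)
  i=2: -2.7654·-2.4045 − -3.2257·0.0154 = +6.6992 (running +16.0117)
  i=3: -3.2257·-3.2999 − 2.2207·-2.4045 = +15.9842 (running +31.9959)
  i=4: 2.2207·3.3521 − 2.7464·-3.2999 = +16.5068 (running +48.5027)
Area = |Σ|/2 = |48.5027|/2 = 24.2513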